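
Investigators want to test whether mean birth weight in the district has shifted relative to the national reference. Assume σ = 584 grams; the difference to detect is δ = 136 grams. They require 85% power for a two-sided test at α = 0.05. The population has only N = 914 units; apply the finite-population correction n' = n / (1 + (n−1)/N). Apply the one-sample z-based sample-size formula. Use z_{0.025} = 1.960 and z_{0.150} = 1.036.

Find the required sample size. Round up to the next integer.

n = 141

n = (z_{α/2} + z_β)² · σ² / δ²
  = (1.960 + 1.036)² · 584² / 136²
  = 8.9760 · 341056 / 18496
  = 165.51
Finite-population correction (N = 914): 165.51 / (1 + (165.51 − 1)/914) = 140.27.
Round up → n = 141.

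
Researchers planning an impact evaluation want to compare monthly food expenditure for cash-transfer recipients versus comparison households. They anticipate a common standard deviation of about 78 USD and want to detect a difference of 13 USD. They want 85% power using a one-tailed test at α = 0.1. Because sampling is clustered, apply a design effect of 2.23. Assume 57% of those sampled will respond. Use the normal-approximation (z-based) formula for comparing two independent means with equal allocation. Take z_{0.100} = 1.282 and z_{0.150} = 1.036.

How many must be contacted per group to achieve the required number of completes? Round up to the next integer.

n = 1514 per group

n = (z_α + z_β)² · (σ₁² + σ₂²) / δ²
  = (1.282 + 1.036)² · (2·78² = 12168) / 13²
  = 5.3731 · 12168 / 169
  = 386.86
Design effect: 2.23 × 386.86 = 862.71.
Adjust for 57% response: 862.71 / 0.57 = 1513.52.
Round up → n = 1514 per group.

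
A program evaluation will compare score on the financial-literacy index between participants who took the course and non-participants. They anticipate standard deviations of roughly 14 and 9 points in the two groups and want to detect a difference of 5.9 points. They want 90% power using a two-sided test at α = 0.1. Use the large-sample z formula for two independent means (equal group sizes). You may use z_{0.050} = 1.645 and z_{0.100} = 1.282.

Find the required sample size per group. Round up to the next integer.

n = 69 per group

n = (z_{α/2} + z_β)² · (σ₁² + σ₂²) / δ²
  = (1.645 + 1.282)² · (14² + 9² = 277) / 5.9²
  = 8.5673 · 277 / 34.81
  = 68.17
Round up → n = 69 per group.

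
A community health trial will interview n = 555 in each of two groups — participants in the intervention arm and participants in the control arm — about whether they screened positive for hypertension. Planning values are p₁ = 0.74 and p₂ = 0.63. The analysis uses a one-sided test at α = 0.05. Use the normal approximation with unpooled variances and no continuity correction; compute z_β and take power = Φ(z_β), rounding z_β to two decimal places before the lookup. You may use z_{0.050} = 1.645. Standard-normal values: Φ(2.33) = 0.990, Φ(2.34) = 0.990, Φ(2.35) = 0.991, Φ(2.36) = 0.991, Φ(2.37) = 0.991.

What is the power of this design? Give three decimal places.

Power ≈ 0.990

z_β = |p₁−p₂|·√(n/[p₁q₁+p₂q₂]) − z_α
    = 0.11 · √(555/0.4255) − 1.645
    = 0.11 · 36.1158 − 1.645
    = 3.9727 − 1.645 = 2.3277 → 2.33
Power = Φ(2.33) = 0.990.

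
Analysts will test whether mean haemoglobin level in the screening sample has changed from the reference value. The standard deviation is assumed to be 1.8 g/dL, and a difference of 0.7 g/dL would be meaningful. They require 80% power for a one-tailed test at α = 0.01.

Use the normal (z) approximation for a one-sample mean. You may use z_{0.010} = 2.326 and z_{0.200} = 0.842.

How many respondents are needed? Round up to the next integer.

n = (z_α + z_β)² · σ² / δ²
  = (2.326 + 0.842)² · 1.8² / 0.7²
  = 10.0362 · 3.24 / 0.49
  = 66.36
Round up → n = 67.

n = 67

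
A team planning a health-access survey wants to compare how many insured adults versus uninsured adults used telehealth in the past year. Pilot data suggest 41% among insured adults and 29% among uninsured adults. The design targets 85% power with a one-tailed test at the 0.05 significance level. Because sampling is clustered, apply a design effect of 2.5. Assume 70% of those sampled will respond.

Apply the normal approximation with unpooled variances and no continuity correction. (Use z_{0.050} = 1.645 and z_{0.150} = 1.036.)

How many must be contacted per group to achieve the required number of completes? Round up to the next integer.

n = (z_α + z_β)² · [p₁(1−p₁) + p₂(1−p₂)] / (p₁ − p₂)²
  = (1.645 + 1.036)² · (0.41·0.59 + 0.29·0.71) / (0.12)²
  = (2.681)² · (0.2419 + 0.2059) / 0.0144
  = 7.1878 · 0.4478 / 0.0144
  = 223.52
Design effect: 2.5 × 223.52 = 558.80.
Adjust for 70% response: 558.80 / 0.70 = 798.28.
Round up → n = 799 per group.

n = 799 per group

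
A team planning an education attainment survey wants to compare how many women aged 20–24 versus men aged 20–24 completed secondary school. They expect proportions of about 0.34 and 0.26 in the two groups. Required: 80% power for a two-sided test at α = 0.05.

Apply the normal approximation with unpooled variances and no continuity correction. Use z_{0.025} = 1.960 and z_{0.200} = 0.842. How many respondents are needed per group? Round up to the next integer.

n = 512 per group

n = (z_{α/2} + z_β)² · [p₁(1−p₁) + p₂(1−p₂)] / (p₁ − p₂)²
  = (1.960 + 0.842)² · (0.34·0.66 + 0.26·0.74) / (0.08)²
  = (2.802)² · (0.2244 + 0.1924) / 0.0064
  = 7.8512 · 0.4168 / 0.0064
  = 511.31
Round up → n = 512 per group.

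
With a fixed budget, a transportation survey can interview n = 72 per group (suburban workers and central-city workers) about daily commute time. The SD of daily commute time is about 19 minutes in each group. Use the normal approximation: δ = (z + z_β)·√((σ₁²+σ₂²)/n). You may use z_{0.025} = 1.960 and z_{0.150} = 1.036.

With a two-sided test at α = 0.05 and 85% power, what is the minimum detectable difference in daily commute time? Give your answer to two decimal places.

δ = (z_{α/2} + z_β) · √((σ₁²+σ₂²)/n)
  = (1.960 + 1.036) · √(722/72)
  = 2.996 · √10.0278
  = 2.996 · 3.1667
  = 9.4873

Minimum detectable difference ≈ 9.49 minutes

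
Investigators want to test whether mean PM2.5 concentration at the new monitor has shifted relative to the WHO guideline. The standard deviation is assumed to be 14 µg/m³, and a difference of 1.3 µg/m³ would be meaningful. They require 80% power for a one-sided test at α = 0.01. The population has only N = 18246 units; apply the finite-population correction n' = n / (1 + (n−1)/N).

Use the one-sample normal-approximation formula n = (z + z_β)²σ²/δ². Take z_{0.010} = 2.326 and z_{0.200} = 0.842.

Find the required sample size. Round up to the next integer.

n = 1095

n = (z_α + z_β)² · σ² / δ²
  = (2.326 + 0.842)² · 14² / 1.3²
  = 10.0362 · 196 / 1.69
  = 1163.96
Finite-population correction (N = 18246): 1163.96 / (1 + (1163.96 − 1)/18246) = 1094.22.
Round up → n = 1095.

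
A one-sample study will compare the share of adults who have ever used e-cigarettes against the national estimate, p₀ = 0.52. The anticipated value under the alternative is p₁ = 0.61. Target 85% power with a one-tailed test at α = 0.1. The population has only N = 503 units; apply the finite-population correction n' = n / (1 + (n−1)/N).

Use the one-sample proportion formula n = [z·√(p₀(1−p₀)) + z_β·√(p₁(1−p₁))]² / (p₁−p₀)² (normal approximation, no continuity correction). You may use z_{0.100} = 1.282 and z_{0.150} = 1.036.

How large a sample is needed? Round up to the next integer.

n = [z_α·√(p₀q₀) + z_β·√(p₁q₁)]² / (p₁ − p₀)²
  = [1.282·√(0.52·0.48) + 1.036·√(0.61·0.39)]² / (0.09)²
  = [1.282·0.4996 + 1.036·0.4877]² / 0.0081
  = [1.1458]² / 0.0081
  = 162.08
Finite-population correction (N = 503): 162.08 / (1 + (162.08 − 1)/503) = 122.77.
Round up → n = 123.

n = 123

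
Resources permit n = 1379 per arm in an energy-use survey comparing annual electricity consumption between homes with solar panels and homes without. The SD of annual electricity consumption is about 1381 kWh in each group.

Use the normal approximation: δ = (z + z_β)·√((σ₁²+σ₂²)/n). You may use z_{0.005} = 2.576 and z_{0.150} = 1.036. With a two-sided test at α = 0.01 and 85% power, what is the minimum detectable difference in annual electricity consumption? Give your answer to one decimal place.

δ = (z_{α/2} + z_β) · √((σ₁²+σ₂²)/n)
  = (2.576 + 1.036) · √(3814322/1379)
  = 3.612 · √2766.0
  = 3.612 · 52.5928
  = 189.9653

Minimum detectable difference ≈ 190.0 kWh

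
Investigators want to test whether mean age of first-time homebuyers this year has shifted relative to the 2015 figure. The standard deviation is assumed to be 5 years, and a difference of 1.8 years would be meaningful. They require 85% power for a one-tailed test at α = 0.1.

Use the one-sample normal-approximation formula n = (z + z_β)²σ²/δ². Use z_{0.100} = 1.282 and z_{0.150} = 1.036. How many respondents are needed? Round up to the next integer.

n = 42

n = (z_α + z_β)² · σ² / δ²
  = (1.282 + 1.036)² · 5² / 1.8²
  = 5.3731 · 25 / 3.24
  = 41.46
Round up → n = 42.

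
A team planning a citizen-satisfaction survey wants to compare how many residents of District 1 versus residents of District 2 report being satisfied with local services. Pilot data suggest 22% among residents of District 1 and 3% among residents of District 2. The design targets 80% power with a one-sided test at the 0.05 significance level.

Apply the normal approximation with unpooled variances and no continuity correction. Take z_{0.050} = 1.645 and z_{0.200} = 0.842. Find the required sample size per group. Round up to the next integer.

n = 35 per group

n = (z_α + z_β)² · [p₁(1−p₁) + p₂(1−p₂)] / (p₁ − p₂)²
  = (1.645 + 0.842)² · (0.22·0.78 + 0.03·0.97) / (0.19)²
  = (2.487)² · (0.1716 + 0.0291) / 0.0361
  = 6.1852 · 0.2007 / 0.0361
  = 34.39
Round up → n = 35 per group.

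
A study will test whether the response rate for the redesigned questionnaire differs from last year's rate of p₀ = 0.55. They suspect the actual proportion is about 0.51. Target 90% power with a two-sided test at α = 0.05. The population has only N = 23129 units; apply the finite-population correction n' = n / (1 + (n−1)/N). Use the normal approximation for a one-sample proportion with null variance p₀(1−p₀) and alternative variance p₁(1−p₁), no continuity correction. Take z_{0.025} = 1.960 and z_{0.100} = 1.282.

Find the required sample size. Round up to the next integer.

n = [z_{α/2}·√(p₀q₀) + z_β·√(p₁q₁)]² / (p₁ − p₀)²
  = [1.960·√(0.55·0.45) + 1.282·√(0.51·0.49)]² / (-0.04)²
  = [1.960·0.4975 + 1.282·0.4999]² / 0.0016
  = [1.6160]² / 0.0016
  = 1632.08
Finite-population correction (N = 23129): 1632.08 / (1 + (1632.08 − 1)/23129) = 1524.56.
Round up → n = 1525.

n = 1525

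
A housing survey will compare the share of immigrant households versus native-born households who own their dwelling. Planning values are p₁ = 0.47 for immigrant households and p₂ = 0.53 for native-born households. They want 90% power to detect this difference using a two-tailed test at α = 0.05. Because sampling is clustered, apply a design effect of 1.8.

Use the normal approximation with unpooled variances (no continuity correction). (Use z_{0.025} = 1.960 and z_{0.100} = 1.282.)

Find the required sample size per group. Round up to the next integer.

n = 2619 per group

n = (z_{α/2} + z_β)² · [p₁(1−p₁) + p₂(1−p₂)] / (p₁ − p₂)²
  = (1.960 + 1.282)² · (0.47·0.53 + 0.53·0.47) / (-0.06)²
  = (3.242)² · (0.2491 + 0.2491) / 0.0036
  = 10.5106 · 0.4982 / 0.0036
  = 1454.55
Design effect: 1.8 × 1454.55 = 2618.18.
Round up → n = 2619 per group.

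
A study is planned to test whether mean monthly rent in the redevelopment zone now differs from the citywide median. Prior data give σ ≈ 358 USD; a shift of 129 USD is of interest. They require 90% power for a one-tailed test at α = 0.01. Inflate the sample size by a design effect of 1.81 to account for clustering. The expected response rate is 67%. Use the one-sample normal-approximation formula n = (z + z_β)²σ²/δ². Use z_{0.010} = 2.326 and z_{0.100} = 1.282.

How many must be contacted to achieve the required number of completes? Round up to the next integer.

n = (z_α + z_β)² · σ² / δ²
  = (2.326 + 1.282)² · 358² / 129²
  = 13.0177 · 128164 / 16641
  = 100.26
Design effect: 1.81 × 100.26 = 181.47.
Adjust for 67% response: 181.47 / 0.67 = 270.85.
Round up → n = 271.

n = 271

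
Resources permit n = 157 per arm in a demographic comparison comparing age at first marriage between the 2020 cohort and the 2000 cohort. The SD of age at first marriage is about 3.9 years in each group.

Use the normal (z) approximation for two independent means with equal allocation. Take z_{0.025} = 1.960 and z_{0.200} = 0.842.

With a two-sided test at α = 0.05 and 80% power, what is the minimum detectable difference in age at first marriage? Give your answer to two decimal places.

δ = (z_{α/2} + z_β) · √((σ₁²+σ₂²)/n)
  = (1.960 + 0.842) · √(30.42/157)
  = 2.802 · √0.19376
  = 2.802 · 0.4402
  = 1.2334

Minimum detectable difference ≈ 1.23 years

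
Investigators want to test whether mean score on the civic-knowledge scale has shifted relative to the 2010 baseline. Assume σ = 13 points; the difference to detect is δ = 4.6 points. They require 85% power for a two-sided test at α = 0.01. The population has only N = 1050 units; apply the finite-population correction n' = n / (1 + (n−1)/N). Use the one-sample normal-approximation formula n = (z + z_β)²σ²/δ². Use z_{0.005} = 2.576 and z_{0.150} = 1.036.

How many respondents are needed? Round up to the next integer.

n = 95

n = (z_{α/2} + z_β)² · σ² / δ²
  = (2.576 + 1.036)² · 13² / 4.6²
  = 13.0465 · 169 / 21.16
  = 104.20
Finite-population correction (N = 1050): 104.20 / (1 + (104.20 − 1)/1050) = 94.87.
Round up → n = 95.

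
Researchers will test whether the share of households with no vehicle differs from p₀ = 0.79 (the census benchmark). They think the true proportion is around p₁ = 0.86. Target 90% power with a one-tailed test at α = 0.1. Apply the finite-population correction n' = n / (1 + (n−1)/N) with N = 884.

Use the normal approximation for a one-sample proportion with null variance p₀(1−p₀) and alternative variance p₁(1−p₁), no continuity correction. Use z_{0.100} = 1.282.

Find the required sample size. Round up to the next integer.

n = [z_α·√(p₀q₀) + z_β·√(p₁q₁)]² / (p₁ − p₀)²
  = [1.282·√(0.79·0.21) + 1.282·√(0.86·0.14)]² / (0.07)²
  = [1.282·0.4073 + 1.282·0.3470]² / 0.0049
  = [0.9670]² / 0.0049
  = 190.84
Finite-population correction (N = 884): 190.84 / (1 + (190.84 − 1)/884) = 157.10.
Round up → n = 158.

n = 158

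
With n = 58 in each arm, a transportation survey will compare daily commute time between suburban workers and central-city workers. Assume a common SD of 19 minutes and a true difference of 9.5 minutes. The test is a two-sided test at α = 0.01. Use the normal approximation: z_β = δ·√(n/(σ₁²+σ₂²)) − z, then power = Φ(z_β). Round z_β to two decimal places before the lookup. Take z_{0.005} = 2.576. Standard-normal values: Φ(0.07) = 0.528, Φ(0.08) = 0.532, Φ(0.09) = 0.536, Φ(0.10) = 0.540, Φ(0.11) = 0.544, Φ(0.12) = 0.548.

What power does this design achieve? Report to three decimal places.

Power ≈ 0.548

z_β = δ·√(n/(σ₁²+σ₂²)) − z_{α/2}
    = 9.5 · √(58/722) − 2.576
    = 9.5 · 0.28343 − 2.576
    = 2.6926 − 2.576 = 0.1166 → 0.12
Power = Φ(0.12) = 0.548.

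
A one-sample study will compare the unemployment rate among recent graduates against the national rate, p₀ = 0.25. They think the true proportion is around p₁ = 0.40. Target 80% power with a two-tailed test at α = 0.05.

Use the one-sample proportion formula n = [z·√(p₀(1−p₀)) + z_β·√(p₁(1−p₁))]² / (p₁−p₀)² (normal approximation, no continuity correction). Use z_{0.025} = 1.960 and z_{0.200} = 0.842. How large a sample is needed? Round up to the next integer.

n = 71

n = [z_{α/2}·√(p₀q₀) + z_β·√(p₁q₁)]² / (p₁ − p₀)²
  = [1.960·√(0.25·0.75) + 0.842·√(0.40·0.60)]² / (0.15)²
  = [1.960·0.4330 + 0.842·0.4899]² / 0.0225
  = [1.2612]² / 0.0225
  = 70.69
Round up → n = 71.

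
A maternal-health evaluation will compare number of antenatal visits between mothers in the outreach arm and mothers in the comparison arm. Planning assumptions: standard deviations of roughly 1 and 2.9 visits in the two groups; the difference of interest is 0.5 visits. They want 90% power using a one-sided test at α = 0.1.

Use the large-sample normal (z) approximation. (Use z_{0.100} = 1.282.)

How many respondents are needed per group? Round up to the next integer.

n = 248 per group

n = (z_α + z_β)² · (σ₁² + σ₂²) / δ²
  = (1.282 + 1.282)² · (1² + 2.9² = 9.41) / 0.5²
  = 6.5741 · 9.41 / 0.25
  = 247.45
Round up → n = 248 per group.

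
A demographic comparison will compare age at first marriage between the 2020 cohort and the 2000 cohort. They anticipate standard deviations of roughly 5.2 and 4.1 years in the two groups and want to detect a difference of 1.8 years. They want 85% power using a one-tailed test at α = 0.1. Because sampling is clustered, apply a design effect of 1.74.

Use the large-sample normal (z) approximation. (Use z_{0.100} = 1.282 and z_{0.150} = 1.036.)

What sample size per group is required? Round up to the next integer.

n = 127 per group

n = (z_α + z_β)² · (σ₁² + σ₂²) / δ²
  = (1.282 + 1.036)² · (5.2² + 4.1² = 43.85) / 1.8²
  = 5.3731 · 43.85 / 3.24
  = 72.72
Design effect: 1.74 × 72.72 = 126.53.
Round up → n = 127 per group.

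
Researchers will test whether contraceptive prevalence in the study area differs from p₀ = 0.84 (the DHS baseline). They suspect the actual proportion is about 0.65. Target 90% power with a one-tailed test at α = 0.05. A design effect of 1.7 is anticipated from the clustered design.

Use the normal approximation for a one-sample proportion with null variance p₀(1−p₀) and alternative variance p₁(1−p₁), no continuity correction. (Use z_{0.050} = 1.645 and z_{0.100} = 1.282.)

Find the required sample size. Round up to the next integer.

n = 70

n = [z_α·√(p₀q₀) + z_β·√(p₁q₁)]² / (p₁ − p₀)²
  = [1.645·√(0.84·0.16) + 1.282·√(0.65·0.35)]² / (-0.19)²
  = [1.645·0.3666 + 1.282·0.4770]² / 0.0361
  = [1.2145]² / 0.0361
  = 40.86
Design effect: 1.7 × 40.86 = 69.47.
Round up → n = 70.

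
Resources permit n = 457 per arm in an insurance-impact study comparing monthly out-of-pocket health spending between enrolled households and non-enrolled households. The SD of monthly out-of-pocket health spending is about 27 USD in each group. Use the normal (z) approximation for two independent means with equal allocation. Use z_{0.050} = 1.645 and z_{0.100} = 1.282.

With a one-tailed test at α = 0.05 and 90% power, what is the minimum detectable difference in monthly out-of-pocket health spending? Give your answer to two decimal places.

Minimum detectable difference ≈ 5.23 USD

δ = (z_α + z_β) · √((σ₁²+σ₂²)/n)
  = (1.645 + 1.282) · √(1458/457)
  = 2.927 · √3.1904
  = 2.927 · 1.7862
  = 5.2281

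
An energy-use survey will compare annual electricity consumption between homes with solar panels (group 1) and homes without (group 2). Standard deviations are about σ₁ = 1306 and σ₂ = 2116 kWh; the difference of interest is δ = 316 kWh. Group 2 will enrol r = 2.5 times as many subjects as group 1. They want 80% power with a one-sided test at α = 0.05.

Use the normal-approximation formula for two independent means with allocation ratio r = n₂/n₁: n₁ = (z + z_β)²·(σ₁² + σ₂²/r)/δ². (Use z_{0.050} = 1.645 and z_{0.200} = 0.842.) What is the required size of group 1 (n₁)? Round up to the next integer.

n₁ = (z_α + z_β)² · (σ₁² + σ₂²/r) / δ²
   = (1.645 + 0.842)² · (1306² + 2116²/2.5) / 316²
   = 6.1852 · (1705636 + 1790982.4) / 99856
   = 6.1852 · 3496618.4 / 99856
   = 216.58
Round up → n₁ = 217; n₂ = r·n₁ = 2.5 × 217 = 543.

n₁ = 217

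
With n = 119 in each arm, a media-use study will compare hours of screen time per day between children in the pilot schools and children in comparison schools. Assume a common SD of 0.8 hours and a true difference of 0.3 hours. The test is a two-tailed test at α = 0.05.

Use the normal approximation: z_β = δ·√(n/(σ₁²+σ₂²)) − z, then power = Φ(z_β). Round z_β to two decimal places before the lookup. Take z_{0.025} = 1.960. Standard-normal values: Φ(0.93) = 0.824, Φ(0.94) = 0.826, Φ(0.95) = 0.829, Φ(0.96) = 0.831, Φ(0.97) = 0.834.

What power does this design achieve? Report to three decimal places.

Power ≈ 0.824

z_β = δ·√(n/(σ₁²+σ₂²)) − z_{α/2}
    = 0.3 · √(119/1.28) − 1.960
    = 0.3 · 9.64203 − 1.960
    = 2.8926 − 1.960 = 0.9326 → 0.93
Power = Φ(0.93) = 0.824.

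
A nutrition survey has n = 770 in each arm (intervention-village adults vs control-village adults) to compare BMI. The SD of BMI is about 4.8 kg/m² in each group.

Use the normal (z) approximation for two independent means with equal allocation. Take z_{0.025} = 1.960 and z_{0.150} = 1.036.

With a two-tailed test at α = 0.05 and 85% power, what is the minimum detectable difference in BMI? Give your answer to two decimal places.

δ = (z_{α/2} + z_β) · √((σ₁²+σ₂²)/n)
  = (1.960 + 1.036) · √(46.08/770)
  = 2.996 · √0.05984
  = 2.996 · 0.2446
  = 0.7329

Minimum detectable difference ≈ 0.73 kg/m²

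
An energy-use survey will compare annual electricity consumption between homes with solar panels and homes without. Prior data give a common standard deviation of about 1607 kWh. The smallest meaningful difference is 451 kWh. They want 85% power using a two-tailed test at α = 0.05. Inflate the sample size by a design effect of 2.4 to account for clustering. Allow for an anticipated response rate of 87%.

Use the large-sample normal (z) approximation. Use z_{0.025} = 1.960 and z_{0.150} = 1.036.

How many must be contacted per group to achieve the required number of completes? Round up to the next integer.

n = 629 per group

n = (z_{α/2} + z_β)² · (σ₁² + σ₂²) / δ²
  = (1.960 + 1.036)² · (2·1607² = 5164898) / 451²
  = 8.9760 · 5164898 / 203401
  = 227.93
Design effect: 2.4 × 227.93 = 547.02.
Adjust for 87% response: 547.02 / 0.87 = 628.76.
Round up → n = 629 per group.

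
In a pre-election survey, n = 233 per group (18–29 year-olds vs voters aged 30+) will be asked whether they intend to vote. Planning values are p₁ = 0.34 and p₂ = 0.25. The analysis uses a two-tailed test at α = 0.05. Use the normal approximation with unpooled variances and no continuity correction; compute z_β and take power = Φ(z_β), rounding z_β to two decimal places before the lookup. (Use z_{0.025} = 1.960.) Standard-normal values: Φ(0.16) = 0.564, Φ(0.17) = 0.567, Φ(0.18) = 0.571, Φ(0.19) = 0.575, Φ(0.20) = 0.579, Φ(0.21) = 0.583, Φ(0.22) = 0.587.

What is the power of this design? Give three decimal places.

Power ≈ 0.571

z_β = |p₁−p₂|·√(n/[p₁q₁+p₂q₂]) − z_{α/2}
    = 0.09 · √(233/0.4119) − 1.960
    = 0.09 · 23.7838 − 1.960
    = 2.1405 − 1.960 = 0.1805 → 0.18
Power = Φ(0.18) = 0.571.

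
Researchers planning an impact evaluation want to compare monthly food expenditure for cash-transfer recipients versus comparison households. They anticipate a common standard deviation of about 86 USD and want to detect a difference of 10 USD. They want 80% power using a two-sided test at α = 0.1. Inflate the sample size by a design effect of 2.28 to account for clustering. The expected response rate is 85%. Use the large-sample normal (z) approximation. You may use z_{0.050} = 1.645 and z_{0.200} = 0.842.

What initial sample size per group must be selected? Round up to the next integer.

n = 2455 per group

n = (z_{α/2} + z_β)² · (σ₁² + σ₂²) / δ²
  = (1.645 + 0.842)² · (2·86² = 14792) / 10²
  = 6.1852 · 14792 / 100
  = 914.91
Design effect: 2.28 × 914.91 = 2086.00.
Adjust for 85% response: 2086.00 / 0.85 = 2454.11.
Round up → n = 2455 per group.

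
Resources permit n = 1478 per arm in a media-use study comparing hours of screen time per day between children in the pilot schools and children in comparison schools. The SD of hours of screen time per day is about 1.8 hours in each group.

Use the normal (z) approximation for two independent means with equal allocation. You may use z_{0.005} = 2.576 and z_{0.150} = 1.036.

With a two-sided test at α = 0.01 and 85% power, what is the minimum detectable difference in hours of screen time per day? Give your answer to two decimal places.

Minimum detectable difference ≈ 0.24 hours

δ = (z_{α/2} + z_β) · √((σ₁²+σ₂²)/n)
  = (2.576 + 1.036) · √(6.48/1478)
  = 3.612 · √0.00438
  = 3.612 · 0.0662
  = 0.2392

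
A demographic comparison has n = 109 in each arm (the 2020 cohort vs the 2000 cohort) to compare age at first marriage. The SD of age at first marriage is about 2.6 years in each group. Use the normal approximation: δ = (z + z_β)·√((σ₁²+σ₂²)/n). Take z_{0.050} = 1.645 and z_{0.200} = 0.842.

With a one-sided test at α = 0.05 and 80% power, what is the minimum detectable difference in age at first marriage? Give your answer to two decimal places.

δ = (z_α + z_β) · √((σ₁²+σ₂²)/n)
  = (1.645 + 0.842) · √(13.52/109)
  = 2.487 · √0.12404
  = 2.487 · 0.3522
  = 0.8759

Minimum detectable difference ≈ 0.88 years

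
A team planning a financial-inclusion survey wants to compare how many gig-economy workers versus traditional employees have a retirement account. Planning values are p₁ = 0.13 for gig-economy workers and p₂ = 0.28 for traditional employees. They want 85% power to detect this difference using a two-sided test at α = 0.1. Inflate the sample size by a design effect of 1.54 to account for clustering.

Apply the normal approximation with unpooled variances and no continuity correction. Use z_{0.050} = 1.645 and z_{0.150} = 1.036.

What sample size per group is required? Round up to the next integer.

n = 155 per group

n = (z_{α/2} + z_β)² · [p₁(1−p₁) + p₂(1−p₂)] / (p₁ − p₂)²
  = (1.645 + 1.036)² · (0.13·0.87 + 0.28·0.72) / (-0.15)²
  = (2.681)² · (0.1131 + 0.2016) / 0.0225
  = 7.1878 · 0.3147 / 0.0225
  = 100.53
Design effect: 1.54 × 100.53 = 154.82.
Round up → n = 155 per group.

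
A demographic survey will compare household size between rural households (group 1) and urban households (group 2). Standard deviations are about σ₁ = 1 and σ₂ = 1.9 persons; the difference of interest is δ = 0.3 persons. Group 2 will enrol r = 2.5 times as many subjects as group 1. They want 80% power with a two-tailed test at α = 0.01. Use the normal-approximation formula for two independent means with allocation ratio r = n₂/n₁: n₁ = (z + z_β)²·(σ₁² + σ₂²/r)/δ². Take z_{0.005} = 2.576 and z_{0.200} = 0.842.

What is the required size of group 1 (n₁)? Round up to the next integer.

n₁ = (z_{α/2} + z_β)² · (σ₁² + σ₂²/r) / δ²
   = (2.576 + 0.842)² · (1² + 1.9²/2.5) / 0.3²
   = 11.6827 · (1 + 1.444) / 0.09
   = 11.6827 · 2.444 / 0.09
   = 317.25
Round up → n₁ = 318; n₂ = r·n₁ = 2.5 × 318 = 795.

n₁ = 318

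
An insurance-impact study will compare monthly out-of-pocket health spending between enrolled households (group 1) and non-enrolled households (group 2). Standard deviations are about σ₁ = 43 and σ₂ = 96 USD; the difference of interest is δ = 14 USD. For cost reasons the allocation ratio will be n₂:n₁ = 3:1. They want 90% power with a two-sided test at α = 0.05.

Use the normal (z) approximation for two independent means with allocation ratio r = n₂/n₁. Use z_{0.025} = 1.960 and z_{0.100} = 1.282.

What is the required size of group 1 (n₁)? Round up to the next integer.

n₁ = 264

n₁ = (z_{α/2} + z_β)² · (σ₁² + σ₂²/r) / δ²
   = (1.960 + 1.282)² · (43² + 96²/3) / 14²
   = 10.5106 · (1849 + 3072) / 196
   = 10.5106 · 4921 / 196
   = 263.89
Round up → n₁ = 264; n₂ = r·n₁ = 3 × 264 = 792.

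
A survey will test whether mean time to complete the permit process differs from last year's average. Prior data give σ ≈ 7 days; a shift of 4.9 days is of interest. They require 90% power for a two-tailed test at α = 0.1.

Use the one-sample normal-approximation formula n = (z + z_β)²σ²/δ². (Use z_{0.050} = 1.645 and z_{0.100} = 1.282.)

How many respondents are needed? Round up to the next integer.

n = 18

n = (z_{α/2} + z_β)² · σ² / δ²
  = (1.645 + 1.282)² · 7² / 4.9²
  = 8.5673 · 49 / 24.01
  = 17.48
Round up → n = 18.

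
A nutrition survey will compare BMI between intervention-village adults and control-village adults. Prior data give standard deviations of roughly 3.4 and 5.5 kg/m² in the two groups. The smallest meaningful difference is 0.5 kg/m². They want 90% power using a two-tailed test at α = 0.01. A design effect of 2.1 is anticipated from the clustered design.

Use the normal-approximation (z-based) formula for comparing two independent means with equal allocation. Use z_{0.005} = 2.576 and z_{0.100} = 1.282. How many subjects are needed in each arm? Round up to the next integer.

n = (z_{α/2} + z_β)² · (σ₁² + σ₂²) / δ²
  = (2.576 + 1.282)² · (3.4² + 5.5² = 41.81) / 0.5²
  = 14.8842 · 41.81 / 0.25
  = 2489.23
Design effect: 2.1 × 2489.23 = 5227.38.
Round up → n = 5228 per group.

n = 5228 per group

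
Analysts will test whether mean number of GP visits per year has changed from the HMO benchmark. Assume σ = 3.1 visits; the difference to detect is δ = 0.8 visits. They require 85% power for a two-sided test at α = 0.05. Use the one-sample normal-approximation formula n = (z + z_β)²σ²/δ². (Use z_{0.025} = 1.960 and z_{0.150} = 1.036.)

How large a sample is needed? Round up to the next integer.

n = (z_{α/2} + z_β)² · σ² / δ²
  = (1.960 + 1.036)² · 3.1² / 0.8²
  = 8.9760 · 9.61 / 0.64
  = 134.78
Round up → n = 135.

n = 135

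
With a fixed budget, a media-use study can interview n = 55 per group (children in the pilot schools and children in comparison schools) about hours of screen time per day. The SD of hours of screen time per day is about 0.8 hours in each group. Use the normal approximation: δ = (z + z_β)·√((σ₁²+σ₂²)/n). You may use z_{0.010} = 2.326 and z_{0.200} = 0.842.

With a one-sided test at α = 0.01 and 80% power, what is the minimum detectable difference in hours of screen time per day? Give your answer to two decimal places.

Minimum detectable difference ≈ 0.48 hours

δ = (z_α + z_β) · √((σ₁²+σ₂²)/n)
  = (2.326 + 0.842) · √(1.28/55)
  = 3.168 · √0.02327
  = 3.168 · 0.1526
  = 0.4833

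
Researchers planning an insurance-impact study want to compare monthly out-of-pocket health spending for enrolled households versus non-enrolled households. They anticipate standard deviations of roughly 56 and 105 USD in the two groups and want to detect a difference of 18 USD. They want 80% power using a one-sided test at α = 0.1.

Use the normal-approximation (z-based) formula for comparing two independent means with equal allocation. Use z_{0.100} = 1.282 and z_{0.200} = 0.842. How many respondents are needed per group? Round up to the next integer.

n = 198 per group

n = (z_α + z_β)² · (σ₁² + σ₂²) / δ²
  = (1.282 + 0.842)² · (56² + 105² = 14161) / 18²
  = 4.5114 · 14161 / 324
  = 197.18
Round up → n = 198 per group.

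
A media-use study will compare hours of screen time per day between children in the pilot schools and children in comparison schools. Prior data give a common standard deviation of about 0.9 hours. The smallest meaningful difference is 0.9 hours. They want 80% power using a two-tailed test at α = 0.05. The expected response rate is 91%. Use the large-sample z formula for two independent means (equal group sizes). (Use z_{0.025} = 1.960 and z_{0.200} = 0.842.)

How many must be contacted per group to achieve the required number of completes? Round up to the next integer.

n = 18 per group

n = (z_{α/2} + z_β)² · (σ₁² + σ₂²) / δ²
  = (1.960 + 0.842)² · (2·0.9² = 1.62) / 0.9²
  = 7.8512 · 1.62 / 0.81
  = 15.70
Adjust for 91% response: 15.70 / 0.91 = 17.26.
Round up → n = 18 per group.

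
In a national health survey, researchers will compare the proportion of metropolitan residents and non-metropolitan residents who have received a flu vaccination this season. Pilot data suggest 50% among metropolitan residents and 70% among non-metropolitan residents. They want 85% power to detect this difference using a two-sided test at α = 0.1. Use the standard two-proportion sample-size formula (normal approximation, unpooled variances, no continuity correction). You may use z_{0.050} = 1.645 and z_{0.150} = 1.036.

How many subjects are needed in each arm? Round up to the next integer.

n = 83 per group

n = (z_{α/2} + z_β)² · [p₁(1−p₁) + p₂(1−p₂)] / (p₁ − p₂)²
  = (1.645 + 1.036)² · (0.50·0.50 + 0.70·0.30) / (-0.20)²
  = (2.681)² · (0.2500 + 0.2100) / 0.0400
  = 7.1878 · 0.4600 / 0.0400
  = 82.66
Round up → n = 83 per group.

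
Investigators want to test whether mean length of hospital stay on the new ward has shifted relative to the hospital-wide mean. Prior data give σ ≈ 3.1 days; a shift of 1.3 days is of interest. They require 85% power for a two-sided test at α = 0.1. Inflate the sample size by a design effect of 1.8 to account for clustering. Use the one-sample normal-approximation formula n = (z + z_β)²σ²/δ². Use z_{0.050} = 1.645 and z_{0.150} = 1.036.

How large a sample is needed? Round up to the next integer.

n = (z_{α/2} + z_β)² · σ² / δ²
  = (1.645 + 1.036)² · 3.1² / 1.3²
  = 7.1878 · 9.61 / 1.69
  = 40.87
Design effect: 1.8 × 40.87 = 73.57.
Round up → n = 74.

n = 74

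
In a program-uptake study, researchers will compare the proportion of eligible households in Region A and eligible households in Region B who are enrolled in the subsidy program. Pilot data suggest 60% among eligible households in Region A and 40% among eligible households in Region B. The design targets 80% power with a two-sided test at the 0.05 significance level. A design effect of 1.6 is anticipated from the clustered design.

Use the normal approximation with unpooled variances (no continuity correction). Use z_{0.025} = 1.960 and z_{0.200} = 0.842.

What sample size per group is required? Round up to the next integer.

n = (z_{α/2} + z_β)² · [p₁(1−p₁) + p₂(1−p₂)] / (p₁ − p₂)²
  = (1.960 + 0.842)² · (0.60·0.40 + 0.40·0.60) / (0.20)²
  = (2.802)² · (0.2400 + 0.2400) / 0.0400
  = 7.8512 · 0.4800 / 0.0400
  = 94.21
Design effect: 1.6 × 94.21 = 150.74.
Round up → n = 151 per group.

n = 151 per group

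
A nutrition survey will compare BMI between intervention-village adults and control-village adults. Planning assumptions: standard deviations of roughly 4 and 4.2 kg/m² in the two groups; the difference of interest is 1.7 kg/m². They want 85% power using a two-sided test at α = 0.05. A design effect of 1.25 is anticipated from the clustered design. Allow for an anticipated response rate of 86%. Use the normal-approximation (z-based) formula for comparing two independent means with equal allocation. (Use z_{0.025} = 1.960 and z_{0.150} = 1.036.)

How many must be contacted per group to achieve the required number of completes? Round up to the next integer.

n = 152 per group

n = (z_{α/2} + z_β)² · (σ₁² + σ₂²) / δ²
  = (1.960 + 1.036)² · (4² + 4.2² = 33.64) / 1.7²
  = 8.9760 · 33.64 / 2.89
  = 104.48
Design effect: 1.25 × 104.48 = 130.60.
Adjust for 86% response: 130.60 / 0.86 = 151.86.
Round up → n = 152 per group.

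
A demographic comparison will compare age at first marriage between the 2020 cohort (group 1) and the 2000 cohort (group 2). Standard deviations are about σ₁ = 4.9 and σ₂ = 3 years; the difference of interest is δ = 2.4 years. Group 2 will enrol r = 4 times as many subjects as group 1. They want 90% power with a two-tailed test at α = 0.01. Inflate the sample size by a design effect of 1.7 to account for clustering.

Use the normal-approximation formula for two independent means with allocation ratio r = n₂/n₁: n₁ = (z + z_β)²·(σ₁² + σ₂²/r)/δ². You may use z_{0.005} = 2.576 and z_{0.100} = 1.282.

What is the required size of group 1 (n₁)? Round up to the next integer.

n₁ = 116

n₁ = (z_{α/2} + z_β)² · (σ₁² + σ₂²/r) / δ²
   = (2.576 + 1.282)² · (4.9² + 3²/4) / 2.4²
   = 14.8842 · (24.01 + 2.25) / 5.76
   = 14.8842 · 26.26 / 5.76
   = 67.86
Design effect: 1.7 × 67.86 = 115.36.
Round up → n₁ = 116; n₂ = r·n₁ = 4 × 116 = 464.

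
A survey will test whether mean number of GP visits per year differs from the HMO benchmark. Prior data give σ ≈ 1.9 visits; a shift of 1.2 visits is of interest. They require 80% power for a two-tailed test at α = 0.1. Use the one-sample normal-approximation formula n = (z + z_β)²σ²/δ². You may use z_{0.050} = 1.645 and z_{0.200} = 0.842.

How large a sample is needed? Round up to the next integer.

n = (z_{α/2} + z_β)² · σ² / δ²
  = (1.645 + 0.842)² · 1.9² / 1.2²
  = 6.1852 · 3.61 / 1.44
  = 15.51
Round up → n = 16.

n = 16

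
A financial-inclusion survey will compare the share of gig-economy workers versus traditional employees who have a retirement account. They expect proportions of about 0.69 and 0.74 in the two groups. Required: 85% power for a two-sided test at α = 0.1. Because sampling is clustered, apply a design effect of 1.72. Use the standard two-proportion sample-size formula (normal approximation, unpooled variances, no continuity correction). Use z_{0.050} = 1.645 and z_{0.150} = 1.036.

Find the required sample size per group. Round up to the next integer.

n = (z_{α/2} + z_β)² · [p₁(1−p₁) + p₂(1−p₂)] / (p₁ − p₂)²
  = (1.645 + 1.036)² · (0.69·0.31 + 0.74·0.26) / (-0.05)²
  = (2.681)² · (0.2139 + 0.1924) / 0.0025
  = 7.1878 · 0.4063 / 0.0025
  = 1168.15
Design effect: 1.72 × 1168.15 = 2009.23.
Round up → n = 2010 per group.

n = 2010 per group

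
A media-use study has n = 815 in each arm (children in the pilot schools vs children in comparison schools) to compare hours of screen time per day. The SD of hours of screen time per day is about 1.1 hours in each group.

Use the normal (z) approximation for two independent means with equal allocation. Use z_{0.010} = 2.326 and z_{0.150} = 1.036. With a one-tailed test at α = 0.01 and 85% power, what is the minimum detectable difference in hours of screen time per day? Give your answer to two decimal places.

δ = (z_α + z_β) · √((σ₁²+σ₂²)/n)
  = (2.326 + 1.036) · √(2.42/815)
  = 3.362 · √0.00297
  = 3.362 · 0.0545
  = 0.1832

Minimum detectable difference ≈ 0.18 hours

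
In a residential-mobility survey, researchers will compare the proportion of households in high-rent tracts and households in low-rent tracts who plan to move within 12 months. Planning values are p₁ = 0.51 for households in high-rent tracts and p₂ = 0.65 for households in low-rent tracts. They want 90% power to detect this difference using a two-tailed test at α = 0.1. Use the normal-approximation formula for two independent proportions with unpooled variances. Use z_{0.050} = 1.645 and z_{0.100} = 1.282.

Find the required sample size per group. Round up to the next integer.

n = 209 per group

n = (z_{α/2} + z_β)² · [p₁(1−p₁) + p₂(1−p₂)] / (p₁ − p₂)²
  = (1.645 + 1.282)² · (0.51·0.49 + 0.65·0.35) / (-0.14)²
  = (2.927)² · (0.2499 + 0.2275) / 0.0196
  = 8.5673 · 0.4774 / 0.0196
  = 208.68
Round up → n = 209 per group.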